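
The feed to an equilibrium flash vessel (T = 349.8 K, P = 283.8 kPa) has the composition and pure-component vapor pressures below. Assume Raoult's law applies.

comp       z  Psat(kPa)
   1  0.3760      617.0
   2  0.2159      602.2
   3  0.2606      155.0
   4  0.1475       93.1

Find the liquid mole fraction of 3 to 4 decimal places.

Raoult's law: Kᵢ = Pᵢˢᵃᵗ/P = Pᵢˢᵃᵗ/283.8.
  K_1 = 617.0/283.8 = 2.174066, K_2 = 602.2/283.8 = 2.121917, K_3 = 155.0/283.8 = 0.546159, K_4 = 93.1/283.8 = 0.328048
Rachford–Rice: g(β) = Σ zᵢ(Kᵢ−1)/(1+β(Kᵢ−1)) = 0.
g(0) = ΣzᵢKᵢ − 1 = 0.4663 and g(1) = 1 − Σzᵢ/Kᵢ = -0.2015, so a root lies in (0, 1).
Iterate (Newton) starting at β = 0.5:
  β = 0.5000: g = 0.13109, g' = -0.5582 → β = 0.7349
  β = 0.7349: g = -0.00350, g' = -0.6117 → β = 0.7291
Converged at β = 0.7291.
Compositions from xᵢ = zᵢ/(1+β(Kᵢ−1)), yᵢ = Kᵢxᵢ:
  1: x = 0.2026, y = 0.4404
  2: x = 0.1188, y = 0.2520
  3: x = 0.3895, y = 0.2127
  4: x = 0.2892, y = 0.0949

x_3 = 0.3895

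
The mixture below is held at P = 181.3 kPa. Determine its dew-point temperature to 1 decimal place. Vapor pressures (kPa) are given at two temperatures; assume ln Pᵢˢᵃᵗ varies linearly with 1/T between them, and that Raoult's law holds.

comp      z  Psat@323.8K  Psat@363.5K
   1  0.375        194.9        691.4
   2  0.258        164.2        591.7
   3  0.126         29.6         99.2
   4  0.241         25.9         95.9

T = 358.4 K

Dew-point temperature: Σzᵢ·P/Pᵢˢᵃᵗ(T) = 1. Interpolate ln Pᵢˢᵃᵗ = aᵢ + bᵢ/T.
  T = 323.8 K: ΣzᵢP/Pᵢˢᵃᵗ = 3.0925
  T = 363.5 K: ΣzᵢP/Pᵢˢᵃᵗ = 0.8633
  T = 343.6 K: ΣzᵢP/Pᵢˢᵃᵗ = 1.5770
  T = 353.6 K: ΣzᵢP/Pᵢˢᵃᵗ = 1.1551
  T = 358.6 K: ΣzᵢP/Pᵢˢᵃᵗ = 0.9951
  T = 356.1 K: ΣzᵢP/Pᵢˢᵃᵗ = 1.0716
Interpolating between 356.1 K and 358.6 K gives T ≈ 358.4 K.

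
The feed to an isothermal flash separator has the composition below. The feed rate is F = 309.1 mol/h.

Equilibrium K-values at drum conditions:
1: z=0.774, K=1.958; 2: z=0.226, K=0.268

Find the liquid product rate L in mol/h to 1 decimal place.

L = 55.2 mol/h

Newton iteration, V/F⁰ = 0.57:
  V/F = 0.570: g = 0.1957, g' = -0.654 → V/F = 0.869
  V/F = 0.869: g = -0.0504, g' = -1.127 → V/F = 0.825
  V/F = 0.825: g = -0.0032, g' = -0.993 → V/F = 0.821
Converged at V/F = 0.821.
Then V = V/F·F = 0.8215·309.1 = 253.9 mol/h and L = F − V = 55.2 mol/h.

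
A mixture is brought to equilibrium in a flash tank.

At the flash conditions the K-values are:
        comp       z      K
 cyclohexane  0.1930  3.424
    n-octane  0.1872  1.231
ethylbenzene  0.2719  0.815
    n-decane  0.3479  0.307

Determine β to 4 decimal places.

β = 0.2329

Let β = V/F and solve Σ zᵢ(Kᵢ−1)/(1+β(Kᵢ−1)) = 0.
Check two-phase: ΣzᵢKᵢ = 1.2197 > 1 and Σzᵢ/Kᵢ = 1.6753 > 1, so g(0) = 0.2197 > 0 and g(1) = -0.6753 < 0.
Iterate (Newton) starting at β = 0.5:
  β = 0.5000: g = -0.17409, g' = -0.6423 → β = 0.2290
  β = 0.2290: g = 0.00284, g' = -0.7242 → β = 0.2329
Converged at β = 0.2329.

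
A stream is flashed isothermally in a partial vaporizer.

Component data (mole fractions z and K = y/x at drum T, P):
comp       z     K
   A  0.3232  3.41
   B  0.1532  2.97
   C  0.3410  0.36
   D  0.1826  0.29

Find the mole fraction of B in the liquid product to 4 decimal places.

Material balance + equilibrium reduce to Σ zᵢ(Kᵢ−1)/(1+ψ(Kᵢ−1)) = 0.
Check two-phase: ΣzᵢKᵢ = 1.7328 > 1 and Σzᵢ/Kᵢ = 1.7232 > 1, so g(0) = 0.7328 > 0 and g(1) = -0.7232 < 0.
Iterate (Newton) starting at ψ = 0.5:
  ψ = 0.5000: g = -0.01665, g' = -1.0603 → ψ = 0.4843
Converged at ψ = 0.4843.
Compositions from xᵢ = zᵢ/(1+ψ(Kᵢ−1)), yᵢ = Kᵢxᵢ:
  A: x = 0.1491, y = 0.5085
  B: x = 0.0784, y = 0.2328
  C: x = 0.4942, y = 0.1779
  D: x = 0.2783, y = 0.0807

x_B = 0.0784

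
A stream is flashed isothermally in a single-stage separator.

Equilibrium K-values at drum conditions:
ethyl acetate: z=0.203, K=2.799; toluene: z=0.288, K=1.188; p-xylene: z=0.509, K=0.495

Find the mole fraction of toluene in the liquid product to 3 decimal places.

Let ψ = V/F and solve Σ zᵢ(Kᵢ−1)/(1+ψ(Kᵢ−1)) = 0.
g(0) = ΣzᵢKᵢ − 1 = 0.162 and g(1) = 1 − Σzᵢ/Kᵢ = -0.343, so a root lies in (0, 1).
Iterate (Newton) starting at ψ = 0.44:
  ψ = 0.440: g = -0.0766, g' = -0.428 → ψ = 0.261
  ψ = 0.261: g = 0.0041, g' = -0.486 → ψ = 0.269
Converged at ψ = 0.269.
Compositions from xᵢ = zᵢ/(1+ψ(Kᵢ−1)), yᵢ = Kᵢxᵢ:
  ethyl acetate: x = 0.137, y = 0.383
  toluene: x = 0.274, y = 0.326
  p-xylene: x = 0.589, y = 0.292

x_toluene = 0.274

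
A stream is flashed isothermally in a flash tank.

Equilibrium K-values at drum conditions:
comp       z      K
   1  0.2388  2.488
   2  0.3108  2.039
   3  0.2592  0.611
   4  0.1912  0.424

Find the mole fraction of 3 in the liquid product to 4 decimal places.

x_3 = 0.3713

Material balance + equilibrium reduce to Σ zᵢ(Kᵢ−1)/(1+V/F(Kᵢ−1)) = 0.
g(0) = ΣzᵢKᵢ − 1 = 0.4673 and g(1) = 1 − Σzᵢ/Kᵢ = -0.1236, so a root lies in (0, 1).
Iterate (Newton) starting at V/F = 0.5:
  V/F = 0.5000: g = 0.13641, g' = -0.5047 → V/F = 0.7703
  V/F = 0.7703: g = 0.00301, g' = -0.5032 → V/F = 0.7762
Converged at V/F = 0.7762.
Compositions from xᵢ = zᵢ/(1+V/F(Kᵢ−1)), yᵢ = Kᵢxᵢ:
  1: x = 0.1108, y = 0.2757
  2: x = 0.1720, y = 0.3508
  3: x = 0.3713, y = 0.2269
  4: x = 0.3458, y = 0.1466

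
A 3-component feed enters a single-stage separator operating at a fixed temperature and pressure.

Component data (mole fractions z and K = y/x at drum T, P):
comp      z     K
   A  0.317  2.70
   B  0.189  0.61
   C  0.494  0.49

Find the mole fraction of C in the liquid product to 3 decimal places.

Iterate (Newton) starting at ψ = 0.5:
  ψ = 0.500: g = -0.1384, g' = -0.544 → ψ = 0.245
  ψ = 0.245: g = 0.0108, g' = -0.659 → ψ = 0.262
Converged at ψ = 0.262.
Compositions from xᵢ = zᵢ/(1+ψ(Kᵢ−1)), yᵢ = Kᵢxᵢ:
  A: x = 0.219, y = 0.592
  B: x = 0.211, y = 0.128
  C: x = 0.570, y = 0.279

x_C = 0.570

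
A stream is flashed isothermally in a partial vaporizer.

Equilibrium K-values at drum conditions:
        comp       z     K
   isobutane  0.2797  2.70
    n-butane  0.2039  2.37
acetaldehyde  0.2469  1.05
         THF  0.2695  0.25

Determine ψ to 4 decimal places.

Let ψ = V/F and solve Σ zᵢ(Kᵢ−1)/(1+ψ(Kᵢ−1)) = 0.
Check two-phase: ΣzᵢKᵢ = 1.5651 > 1 and Σzᵢ/Kᵢ = 1.5028 > 1, so g(0) = 0.5651 > 0 and g(1) = -0.5028 < 0.
Newton–Raphson from ψ = 0.5:
  ψ = 0.5000: g = 0.11145, g' = -0.7596 → ψ = 0.6467
  ψ = 0.6467: g = -0.00594, g' = -0.8632 → ψ = 0.6398
Converged at ψ = 0.6398.

ψ = 0.6398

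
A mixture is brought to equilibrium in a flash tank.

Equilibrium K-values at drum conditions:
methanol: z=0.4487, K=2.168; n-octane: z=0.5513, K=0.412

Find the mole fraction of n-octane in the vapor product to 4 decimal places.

Material balance + equilibrium reduce to Σ zᵢ(Kᵢ−1)/(1+ψ(Kᵢ−1)) = 0.
Feasibility: ΣzᵢKᵢ = 1.1999, Σzᵢ/Kᵢ = 1.5451 — both > 1, two phases present.
Iterate (Newton) starting at ψ = 0.65:
  ψ = 0.6500: g = -0.22680, g' = -0.6972 → ψ = 0.3247
  ψ = 0.3247: g = -0.02068, g' = -0.6130 → ψ = 0.2910
  ψ = 0.2910: g = 0.00008, g' = -0.6184 → ψ = 0.2911
Converged at ψ = 0.2911.
Compositions from xᵢ = zᵢ/(1+ψ(Kᵢ−1)), yᵢ = Kᵢxᵢ:
  methanol: x = 0.3349, y = 0.7260
  n-octane: x = 0.6651, y = 0.2740

y_n-octane = 0.2740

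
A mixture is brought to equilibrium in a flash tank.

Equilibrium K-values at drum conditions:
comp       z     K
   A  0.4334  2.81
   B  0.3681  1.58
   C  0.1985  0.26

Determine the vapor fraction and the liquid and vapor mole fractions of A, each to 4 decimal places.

Let ψ = V/F and solve Σ zᵢ(Kᵢ−1)/(1+ψ(Kᵢ−1)) = 0.
g(0) = ΣzᵢKᵢ − 1 = 0.8511 and g(1) = 1 − Σzᵢ/Kᵢ = -0.1507, so a root lies in (0, 1).
Iterate (Newton) starting at ψ = 0.31:
  ψ = 0.3100: g = 0.49284, g' = -0.8546 → ψ = 0.8867
  ψ = 0.8867: g = 0.01496, g' = -1.1826 → ψ = 0.8993
  ψ = 0.8993: g = -0.00030, g' = -1.2306 → ψ = 0.8991
Converged at ψ = 0.8991.
Compositions from xᵢ = zᵢ/(1+ψ(Kᵢ−1)), yᵢ = Kᵢxᵢ:
  A: x = 0.1650, y = 0.4635
  B: x = 0.2419, y = 0.3823
  C: x = 0.5931, y = 0.1542

ψ = 0.8991, x_A = 0.1650, y_A = 0.4635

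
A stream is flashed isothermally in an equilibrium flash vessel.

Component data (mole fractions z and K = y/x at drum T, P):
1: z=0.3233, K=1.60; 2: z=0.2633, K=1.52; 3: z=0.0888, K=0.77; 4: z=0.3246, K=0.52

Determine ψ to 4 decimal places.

ψ = 0.6172

Let ψ = V/F and solve Σ zᵢ(Kᵢ−1)/(1+ψ(Kᵢ−1)) = 0.
g(0) = ΣzᵢKᵢ − 1 = 0.1547 and g(1) = 1 − Σzᵢ/Kᵢ = -0.1148, so a root lies in (0, 1).
Newton–Raphson from ψ = 0.7:
  ψ = 0.7000: g = -0.02201, g' = -0.2723 → ψ = 0.6192
  ψ = 0.6192: g = -0.00051, g' = -0.2604 → ψ = 0.6172
Converged at ψ = 0.6172.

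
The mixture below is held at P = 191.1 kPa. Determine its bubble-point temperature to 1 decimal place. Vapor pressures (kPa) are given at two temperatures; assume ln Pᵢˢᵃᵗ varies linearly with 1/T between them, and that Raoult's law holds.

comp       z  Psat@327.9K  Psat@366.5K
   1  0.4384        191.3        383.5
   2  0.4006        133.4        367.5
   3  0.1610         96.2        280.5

Bubble-point temperature: ΣzᵢPᵢˢᵃᵗ(T) = P. Interpolate ln Pᵢˢᵃᵗ = aᵢ + bᵢ/T.
  T = 327.9 K: ΣzᵢPᵢˢᵃᵗ = 152.79 kPa
  T = 366.5 K: ΣzᵢPᵢˢᵃᵗ = 360.51 kPa
  T = 347.2 K: ΣzᵢPᵢˢᵃᵗ = 239.54 kPa
  T = 337.5 K: ΣzᵢPᵢˢᵃᵗ = 192.14 kPa
  T = 332.7 K: ΣzᵢPᵢˢᵃᵗ = 171.58 kPa
  T = 335.1 K: ΣzᵢPᵢˢᵃᵗ = 181.63 kPa
Interpolating between 335.1 K and 337.5 K gives T ≈ 337.3 K.

T = 337.3 K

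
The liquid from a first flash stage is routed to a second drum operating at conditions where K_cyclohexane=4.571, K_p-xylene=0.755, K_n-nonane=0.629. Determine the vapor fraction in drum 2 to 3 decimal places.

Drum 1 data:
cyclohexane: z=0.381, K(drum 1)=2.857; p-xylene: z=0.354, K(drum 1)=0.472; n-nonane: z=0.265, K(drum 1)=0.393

Drum 1:
Rachford–Rice: g(ψ₁) = Σ zᵢ(Kᵢ−1)/(1+ψ₁(Kᵢ−1)) = 0.
g(0) = ΣzᵢKᵢ − 1 = 0.360 and g(1) = 1 − Σzᵢ/Kᵢ = -0.558, so a root lies in (0, 1).
Newton–Raphson from ψ₁ = 0.5:
  ψ₁ = 0.500: g = -0.1180, g' = -0.737 → ψ₁ = 0.340
  ψ₁ = 0.340: g = 0.0034, g' = -0.795 → ψ₁ = 0.344
Converged at ψ₁ = 0.344.
Drum-1 compositions:
  cyclohexane: x = 0.232, y = 0.664
  p-xylene: x = 0.433, y = 0.204
  n-nonane: x = 0.335, y = 0.132
Drum-2 feed = drum-1 liquid: z₂ = (0.2325, 0.4326, 0.3349).
Drum 2:
Rachford–Rice: g(ψ₂) = Σ zᵢ(Kᵢ−1)/(1+ψ₂(Kᵢ−1)) = 0.
Check two-phase: ΣzᵢKᵢ = 1.600 > 1 and Σzᵢ/Kᵢ = 1.156 > 1, so g(0) = 0.600 > 0 and g(1) = -0.156 < 0.
Newton–Raphson from ψ₂ = 0.69:
  ψ₂ = 0.690: g = -0.0549, g' = -0.368 → ψ₂ = 0.541
  ψ₂ = 0.541: g = 0.0056, g' = -0.452 → ψ₂ = 0.553
Converged at ψ₂ = 0.553.
  cyclohexane: x = 0.078, y = 0.357
  p-xylene: x = 0.500, y = 0.378
  n-nonane: x = 0.421, y = 0.265

V/F (drum 2) = 0.553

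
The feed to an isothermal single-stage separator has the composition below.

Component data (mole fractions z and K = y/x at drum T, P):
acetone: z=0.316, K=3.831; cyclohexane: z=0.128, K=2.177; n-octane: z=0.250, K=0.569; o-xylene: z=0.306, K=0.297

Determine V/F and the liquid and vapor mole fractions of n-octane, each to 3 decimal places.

Material balance + equilibrium reduce to Σ zᵢ(Kᵢ−1)/(1+V/F(Kᵢ−1)) = 0.
Feasibility: ΣzᵢKᵢ = 1.722, Σzᵢ/Kᵢ = 1.611 — both > 1, two phases present.
Newton–Raphson from V/F = 0.56:
  V/F = 0.560: g = -0.0600, g' = -0.935 → V/F = 0.496
Converged at V/F = 0.496.
Compositions from xᵢ = zᵢ/(1+V/F(Kᵢ−1)), yᵢ = Kᵢxᵢ:
  acetone: x = 0.131, y = 0.504
  cyclohexane: x = 0.081, y = 0.176
  n-octane: x = 0.318, y = 0.181
  o-xylene: x = 0.470, y = 0.140

V/F = 0.496, x_n-octane = 0.318, y_n-octane = 0.181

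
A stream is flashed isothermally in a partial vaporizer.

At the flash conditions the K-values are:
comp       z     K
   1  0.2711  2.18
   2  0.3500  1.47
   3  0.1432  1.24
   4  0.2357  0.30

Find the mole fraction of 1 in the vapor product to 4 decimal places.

y_1 = 0.3220

Rachford–Rice: g(ψ) = Σ zᵢ(Kᵢ−1)/(1+ψ(Kᵢ−1)) = 0.
g(0) = ΣzᵢKᵢ − 1 = 0.3538 and g(1) = 1 − Σzᵢ/Kᵢ = -0.2636, so a root lies in (0, 1).
Newton–Raphson from ψ = 0.52:
  ψ = 0.5200: g = 0.10158, g' = -0.4869 → ψ = 0.7286
  ψ = 0.7286: g = -0.01293, g' = -0.6391 → ψ = 0.7084
  ψ = 0.7084: g = -0.00024, g' = -0.6160 → ψ = 0.7080
Converged at ψ = 0.7080.
Compositions from xᵢ = zᵢ/(1+ψ(Kᵢ−1)), yᵢ = Kᵢxᵢ:
  1: x = 0.1477, y = 0.3220
  2: x = 0.2626, y = 0.3860
  3: x = 0.1224, y = 0.1518
  4: x = 0.4673, y = 0.1402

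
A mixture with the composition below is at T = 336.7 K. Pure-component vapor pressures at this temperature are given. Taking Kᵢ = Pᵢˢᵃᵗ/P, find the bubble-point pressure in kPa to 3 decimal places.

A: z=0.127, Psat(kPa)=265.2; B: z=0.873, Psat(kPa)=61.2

Pbub = 87.108 kPa

At the bubble point ψ → 0, so ΣzᵢKᵢ = 1 with Kᵢ = Pᵢˢᵃᵗ/P ⇒ P = ΣzᵢPᵢˢᵃᵗ.
P = 0.127·265.2 + 0.873·61.2 = 87.108 kPa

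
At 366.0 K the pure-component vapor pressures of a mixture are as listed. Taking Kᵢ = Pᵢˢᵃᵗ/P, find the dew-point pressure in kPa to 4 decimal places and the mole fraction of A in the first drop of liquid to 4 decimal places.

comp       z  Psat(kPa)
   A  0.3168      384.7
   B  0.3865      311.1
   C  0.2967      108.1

At the dew point ψ → 1, so Σzᵢ/Kᵢ = 1 with Kᵢ = Pᵢˢᵃᵗ/P ⇒ 1/P = Σzᵢ/Pᵢˢᵃᵗ.
1/P = 0.3168/384.7 + 0.3865/311.1 + 0.2967/108.1 = 0.0048105 ⇒ P = 207.8766 kPa
xᵢ = zᵢP/Pᵢˢᵃᵗ ⇒ x_A = 0.3168·207.8766/384.7 = 0.1712

Pdew = 207.8766 kPa, x_A = 0.1712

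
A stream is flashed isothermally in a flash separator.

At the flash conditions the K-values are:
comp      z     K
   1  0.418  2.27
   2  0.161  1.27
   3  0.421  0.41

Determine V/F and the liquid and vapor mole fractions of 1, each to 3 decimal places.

V/F = 0.519, x_1 = 0.252, y_1 = 0.572

Rachford–Rice: g(V/F) = Σ zᵢ(Kᵢ−1)/(1+V/F(Kᵢ−1)) = 0.
Check two-phase: ΣzᵢKᵢ = 1.326 > 1 and Σzᵢ/Kᵢ = 1.338 > 1, so g(0) = 0.326 > 0 and g(1) = -0.338 < 0.
Newton iteration, V/F⁰ = 0.5:
  V/F = 0.500: g = 0.0107, g' = -0.556 → V/F = 0.519
Converged at V/F = 0.519.
Compositions from xᵢ = zᵢ/(1+V/F(Kᵢ−1)), yᵢ = Kᵢxᵢ:
  1: x = 0.252, y = 0.572
  2: x = 0.141, y = 0.179
  3: x = 0.607, y = 0.249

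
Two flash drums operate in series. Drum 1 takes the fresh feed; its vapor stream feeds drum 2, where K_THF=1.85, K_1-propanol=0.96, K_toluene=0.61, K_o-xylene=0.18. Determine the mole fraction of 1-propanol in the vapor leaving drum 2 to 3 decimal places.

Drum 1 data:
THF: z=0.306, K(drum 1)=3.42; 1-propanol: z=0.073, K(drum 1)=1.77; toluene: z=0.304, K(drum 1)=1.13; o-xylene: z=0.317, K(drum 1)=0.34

y_1-propanol (drum 2) = 0.083

Drum 1:
Iterate (Newton) starting at ψ₁ = 0.5:
  ψ₁ = 0.500: g = 0.1005, g' = -0.702 → ψ₁ = 0.643
Converged at ψ₁ = 0.643.
Drum-1 compositions:
  THF: x = 0.120, y = 0.409
  1-propanol: x = 0.049, y = 0.086
  toluene: x = 0.281, y = 0.317
  o-xylene: x = 0.551, y = 0.187
Drum-2 feed = drum-1 vapor: z₂ = (0.4093, 0.0864, 0.3170, 0.1873).
Drum 2:
Iterate (Newton) starting at ψ₂ = 0.52:
  ψ₂ = 0.520: g = -0.1852, g' = -0.601 → ψ₂ = 0.212
  ψ₂ = 0.212: g = -0.0294, g' = -0.454 → ψ₂ = 0.147
Converged at ψ₂ = 0.147.
  THF: x = 0.364, y = 0.673
  1-propanol: x = 0.087, y = 0.083
  toluene: x = 0.336, y = 0.205
  o-xylene: x = 0.213, y = 0.038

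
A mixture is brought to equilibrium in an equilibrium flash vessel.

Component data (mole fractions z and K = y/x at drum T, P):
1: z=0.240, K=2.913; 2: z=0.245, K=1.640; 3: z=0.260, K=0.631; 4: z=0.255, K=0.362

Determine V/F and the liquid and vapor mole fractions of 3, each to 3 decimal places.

Material balance + equilibrium reduce to Σ zᵢ(Kᵢ−1)/(1+V/F(Kᵢ−1)) = 0.
g(0) = ΣzᵢKᵢ − 1 = 0.357 and g(1) = 1 − Σzᵢ/Kᵢ = -0.348, so a root lies in (0, 1).
Iterate (Newton) starting at V/F = 0.5:
  V/F = 0.500: g = -0.0031, g' = -0.564 → V/F = 0.495
Converged at V/F = 0.495.
Compositions from xᵢ = zᵢ/(1+V/F(Kᵢ−1)), yᵢ = Kᵢxᵢ:
  1: x = 0.123, y = 0.359
  2: x = 0.186, y = 0.305
  3: x = 0.318, y = 0.201
  4: x = 0.373, y = 0.135

V/F = 0.495, x_3 = 0.318, y_3 = 0.201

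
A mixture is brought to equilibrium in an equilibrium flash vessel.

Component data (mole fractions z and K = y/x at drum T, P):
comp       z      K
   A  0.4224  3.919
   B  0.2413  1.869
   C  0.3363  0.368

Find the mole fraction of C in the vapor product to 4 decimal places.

y_C = 0.2732

Material balance + equilibrium reduce to Σ zᵢ(Kᵢ−1)/(1+β(Kᵢ−1)) = 0.
g(0) = ΣzᵢKᵢ − 1 = 1.2301 and g(1) = 1 − Σzᵢ/Kᵢ = -0.1507, so a root lies in (0, 1).
Newton iteration, β⁰ = 0.59:
  β = 0.5900: g = 0.25264, g' = -0.9069 → β = 0.8686
  β = 0.8686: g = -0.00296, g' = -1.0074 → β = 0.8656
Converged at β = 0.8656.
Compositions from xᵢ = zᵢ/(1+β(Kᵢ−1)), yᵢ = Kᵢxᵢ:
  A: x = 0.1198, y = 0.4694
  B: x = 0.1377, y = 0.2574
  C: x = 0.7425, y = 0.2732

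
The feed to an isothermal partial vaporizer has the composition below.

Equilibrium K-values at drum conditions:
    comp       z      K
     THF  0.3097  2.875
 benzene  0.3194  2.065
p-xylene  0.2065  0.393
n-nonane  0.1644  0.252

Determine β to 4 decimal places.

Material balance + equilibrium reduce to Σ zᵢ(Kᵢ−1)/(1+β(Kᵢ−1)) = 0.
Check two-phase: ΣzᵢKᵢ = 1.6725 > 1 and Σzᵢ/Kᵢ = 1.4402 > 1, so g(0) = 0.6725 > 0 and g(1) = -0.4402 < 0.
Newton–Raphson from β = 0.52:
  β = 0.5200: g = 0.12853, g' = -0.8380 → β = 0.6734
  β = 0.6734: g = -0.00503, g' = -0.9266 → β = 0.6680
  β = 0.6680: g = -0.00002, g' = -0.9209 → β = 0.6679
Converged at β = 0.6679.

β = 0.6679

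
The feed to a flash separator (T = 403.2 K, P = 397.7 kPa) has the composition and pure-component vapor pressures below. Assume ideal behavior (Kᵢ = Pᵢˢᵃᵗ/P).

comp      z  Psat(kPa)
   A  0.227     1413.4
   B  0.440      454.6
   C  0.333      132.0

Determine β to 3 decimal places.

Raoult's law: Kᵢ = Pᵢˢᵃᵗ/P = Pᵢˢᵃᵗ/397.7.
  K_A = 1413.4/397.7 = 3.55394, K_B = 454.6/397.7 = 1.14307, K_C = 132.0/397.7 = 0.33191
Material balance + equilibrium reduce to Σ zᵢ(Kᵢ−1)/(1+β(Kᵢ−1)) = 0.
Feasibility: ΣzᵢKᵢ = 1.420, Σzᵢ/Kᵢ = 1.452 — both > 1, two phases present.
Newton iteration, β⁰ = 0.38:
  β = 0.380: g = 0.0557, g' = -0.656 → β = 0.465
  β = 0.465: g = 0.0014, g' = -0.630 → β = 0.467
Converged at β = 0.467.

β = 0.467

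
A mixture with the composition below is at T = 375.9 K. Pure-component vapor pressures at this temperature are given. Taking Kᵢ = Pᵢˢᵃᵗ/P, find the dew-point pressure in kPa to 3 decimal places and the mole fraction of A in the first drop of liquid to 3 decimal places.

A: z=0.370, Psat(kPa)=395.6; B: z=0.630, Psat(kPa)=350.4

Pdew = 365.867 kPa, x_A = 0.342

At the dew point ψ → 1, so Σzᵢ/Kᵢ = 1 with Kᵢ = Pᵢˢᵃᵗ/P ⇒ 1/P = Σzᵢ/Pᵢˢᵃᵗ.
1/P = 0.370/395.6 + 0.630/350.4 = 0.002733 ⇒ P = 365.867 kPa
xᵢ = zᵢP/Pᵢˢᵃᵗ ⇒ x_A = 0.370·365.867/395.6 = 0.342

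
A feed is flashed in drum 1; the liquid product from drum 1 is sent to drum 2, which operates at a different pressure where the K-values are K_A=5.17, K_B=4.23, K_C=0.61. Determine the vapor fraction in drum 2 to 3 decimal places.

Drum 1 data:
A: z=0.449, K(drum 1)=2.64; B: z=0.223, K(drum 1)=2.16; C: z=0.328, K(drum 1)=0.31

Drum 1:
Newton iteration, ψ₁⁰ = 0.5:
  ψ₁ = 0.500: g = 0.2228, g' = -0.849 → ψ₁ = 0.762
  ψ₁ = 0.762: g = -0.0131, g' = -1.018 → ψ₁ = 0.750
  ψ₁ = 0.750: g = -0.0001, g' = -0.999 → ψ₁ = 0.749
Converged at ψ₁ = 0.749.
Drum-1 compositions:
  A: x = 0.201, y = 0.532
  B: x = 0.119, y = 0.258
  C: x = 0.679, y = 0.211
Drum-2 feed = drum-1 liquid: z₂ = (0.2014, 0.1193, 0.6793).
Drum 2:
Rachford–Rice: g(ψ₂) = Σ zᵢ(Kᵢ−1)/(1+ψ₂(Kᵢ−1)) = 0.
Feasibility: ΣzᵢKᵢ = 1.960, Σzᵢ/Kᵢ = 1.181 — both > 1, two phases present.
Newton–Raphson from ψ₂ = 0.5:
  ψ₂ = 0.500: g = 0.0905, g' = -0.709 → ψ₂ = 0.628
  ψ₂ = 0.628: g = 0.0087, g' = -0.585 → ψ₂ = 0.643
Converged at ψ₂ = 0.643.
  A: x = 0.055, y = 0.283
  B: x = 0.039, y = 0.164
  C: x = 0.906, y = 0.553

V/F (drum 2) = 0.643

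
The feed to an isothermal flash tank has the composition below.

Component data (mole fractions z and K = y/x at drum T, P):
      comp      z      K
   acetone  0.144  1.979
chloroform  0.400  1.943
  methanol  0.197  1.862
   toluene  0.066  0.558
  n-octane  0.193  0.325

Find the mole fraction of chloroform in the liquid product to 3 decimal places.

Material balance + equilibrium reduce to Σ zᵢ(Kᵢ−1)/(1+V/F(Kᵢ−1)) = 0.
Check two-phase: ΣzᵢKᵢ = 1.529 > 1 and Σzᵢ/Kᵢ = 1.097 > 1, so g(0) = 0.529 > 0 and g(1) = -0.097 < 0.
Newton–Raphson from V/F = 0.42:
  V/F = 0.420: g = 0.2771, g' = -0.521 → V/F = 0.951
  V/F = 0.951: g = -0.0494, g' = -0.905 → V/F = 0.897
  V/F = 0.897: g = -0.0033, g' = -0.790 → V/F = 0.893
Converged at V/F = 0.893.
Compositions from xᵢ = zᵢ/(1+V/F(Kᵢ−1)), yᵢ = Kᵢxᵢ:
  acetone: x = 0.077, y = 0.152
  chloroform: x = 0.217, y = 0.422
  methanol: x = 0.111, y = 0.207
  toluene: x = 0.109, y = 0.061
  n-octane: x = 0.486, y = 0.158

x_chloroform = 0.217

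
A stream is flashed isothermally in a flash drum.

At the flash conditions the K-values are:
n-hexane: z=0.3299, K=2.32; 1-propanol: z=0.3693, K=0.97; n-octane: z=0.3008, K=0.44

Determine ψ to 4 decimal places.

ψ = 0.5439

Material balance + equilibrium reduce to Σ zᵢ(Kᵢ−1)/(1+ψ(Kᵢ−1)) = 0.
Check two-phase: ΣzᵢKᵢ = 1.2559 > 1 and Σzᵢ/Kᵢ = 1.2066 > 1, so g(0) = 0.2559 > 0 and g(1) = -0.2066 < 0.
Newton iteration, ψ⁰ = 0.5:
  ψ = 0.5000: g = 0.01713, g' = -0.3909 → ψ = 0.5438
  ψ = 0.5438: g = 0.00003, g' = -0.3902 → ψ = 0.5439
Converged at ψ = 0.5439.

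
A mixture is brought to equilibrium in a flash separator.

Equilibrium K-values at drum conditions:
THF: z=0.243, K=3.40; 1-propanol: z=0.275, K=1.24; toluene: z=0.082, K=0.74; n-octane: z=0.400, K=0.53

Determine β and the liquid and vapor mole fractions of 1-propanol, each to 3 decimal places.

β = 0.623, x_1-propanol = 0.239, y_1-propanol = 0.297

Newton–Raphson from β = 0.39:
  β = 0.390: g = 0.1077, g' = -0.526 → β = 0.595
  β = 0.595: g = 0.0119, g' = -0.428 → β = 0.622
  β = 0.622: g = 0.0001, g' = -0.421 → β = 0.623
Converged at β = 0.623.
Compositions from xᵢ = zᵢ/(1+β(Kᵢ−1)), yᵢ = Kᵢxᵢ:
  THF: x = 0.097, y = 0.331
  1-propanol: x = 0.239, y = 0.297
  toluene: x = 0.098, y = 0.072
  n-octane: x = 0.565, y = 0.300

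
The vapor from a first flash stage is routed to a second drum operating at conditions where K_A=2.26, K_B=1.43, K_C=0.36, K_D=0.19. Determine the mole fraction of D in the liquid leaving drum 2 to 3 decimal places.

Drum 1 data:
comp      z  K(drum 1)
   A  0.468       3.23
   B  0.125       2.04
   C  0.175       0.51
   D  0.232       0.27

Drum 1:
Rachford–Rice: g(ψ₁) = Σ zᵢ(Kᵢ−1)/(1+ψ₁(Kᵢ−1)) = 0.
Feasibility: ΣzᵢKᵢ = 1.919, Σzᵢ/Kᵢ = 1.409 — both > 1, two phases present.
Iterate (Newton) starting at ψ₁ = 0.39:
  ψ₁ = 0.390: g = 0.3079, g' = -1.040 → ψ₁ = 0.686
  ψ₁ = 0.686: g = 0.0199, g' = -1.001 → ψ₁ = 0.706
Converged at ψ₁ = 0.706.
Drum-1 compositions:
  A: x = 0.182, y = 0.587
  B: x = 0.072, y = 0.147
  C: x = 0.268, y = 0.136
  D: x = 0.479, y = 0.129
Drum-2 feed = drum-1 vapor: z₂ = (0.5873, 0.1471, 0.1364, 0.1292).
Drum 2:
Material balance + equilibrium reduce to Σ zᵢ(Kᵢ−1)/(1+ψ₂(Kᵢ−1)) = 0.
Feasibility: ΣzᵢKᵢ = 1.611, Σzᵢ/Kᵢ = 1.422 — both > 1, two phases present.
Newton iteration, ψ₂⁰ = 0.5:
  ψ₂ = 0.500: g = 0.2017, g' = -0.730 → ψ₂ = 0.776
  ψ₂ = 0.776: g = -0.0342, g' = -1.090 → ψ₂ = 0.745
  ψ₂ = 0.745: g = -0.0013, g' = -1.007 → ψ₂ = 0.744
Converged at ψ₂ = 0.744.
  A: x = 0.303, y = 0.685
  B: x = 0.111, y = 0.159
  C: x = 0.260, y = 0.094
  D: x = 0.325, y = 0.062

x_D (drum 2) = 0.325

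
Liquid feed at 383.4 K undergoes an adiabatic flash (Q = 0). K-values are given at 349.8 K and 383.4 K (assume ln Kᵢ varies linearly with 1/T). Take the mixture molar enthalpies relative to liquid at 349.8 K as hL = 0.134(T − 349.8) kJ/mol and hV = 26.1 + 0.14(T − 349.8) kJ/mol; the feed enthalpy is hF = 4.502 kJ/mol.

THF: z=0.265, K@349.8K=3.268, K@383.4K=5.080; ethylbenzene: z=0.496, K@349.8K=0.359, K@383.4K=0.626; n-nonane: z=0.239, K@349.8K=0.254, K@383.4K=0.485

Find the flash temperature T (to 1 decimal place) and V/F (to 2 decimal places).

Adiabatic flash: solve Rachford–Rice at each trial T, then check hF = ψ·hV(T) + (1−ψ)·hL(T).
  T = 349.8 K: K = (3.268, 0.359, 0.254), RR gives ψ = 0.068, H_out = 1.784 kJ/mol
  T = 383.4 K: K = (5.080, 0.626, 0.485), RR gives ψ = 0.447, H_out = 16.268 kJ/mol
  T = 366.6 K: K = (4.116, 0.480, 0.356), RR gives ψ = 0.236, H_out = 8.445 kJ/mol
  T = 358.2 K: K = (3.677, 0.417, 0.302), RR gives ψ = 0.152, H_out = 5.103 kJ/mol
  T = 354.0 K: K = (3.469, 0.387, 0.277), RR gives ψ = 0.111, H_out = 3.454 kJ/mol
  T = 356.1 K: K = (3.572, 0.402, 0.289), RR gives ψ = 0.131, H_out = 4.280 kJ/mol
Linear interpolation between T = 356.1 (H_out = 4.280) and T = 358.2 (H_out = 5.103) on hF = 4.502 gives T ≈ 356.7 K, at which ψ = 0.14.

T = 356.7 K, V/F = 0.14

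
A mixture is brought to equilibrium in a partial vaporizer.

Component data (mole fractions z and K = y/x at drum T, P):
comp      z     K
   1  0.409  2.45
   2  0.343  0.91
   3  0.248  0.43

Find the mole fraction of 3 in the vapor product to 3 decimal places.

y_3 = 0.188

Let β = V/F and solve Σ zᵢ(Kᵢ−1)/(1+β(Kᵢ−1)) = 0.
Check two-phase: ΣzᵢKᵢ = 1.421 > 1 and Σzᵢ/Kᵢ = 1.121 > 1, so g(0) = 0.421 > 0 and g(1) = -0.121 < 0.
Iterate (Newton) starting at β = 0.5:
  β = 0.500: g = 0.1138, g' = -0.450 → β = 0.753
  β = 0.753: g = 0.0027, g' = -0.447 → β = 0.759
Converged at β = 0.759.
Compositions from xᵢ = zᵢ/(1+β(Kᵢ−1)), yᵢ = Kᵢxᵢ:
  1: x = 0.195, y = 0.477
  2: x = 0.368, y = 0.335
  3: x = 0.437, y = 0.188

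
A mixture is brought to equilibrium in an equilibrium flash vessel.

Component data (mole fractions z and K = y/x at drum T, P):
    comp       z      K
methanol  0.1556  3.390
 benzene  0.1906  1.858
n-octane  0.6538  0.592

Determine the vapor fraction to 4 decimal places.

ψ = 0.3853

Rachford–Rice: g(ψ) = Σ zᵢ(Kᵢ−1)/(1+ψ(Kᵢ−1)) = 0.
Check two-phase: ΣzᵢKᵢ = 1.2687 > 1 and Σzᵢ/Kᵢ = 1.2529 > 1, so g(0) = 0.2687 > 0 and g(1) = -0.2529 < 0.
Newton–Raphson from ψ = 0.5:
  ψ = 0.5000: g = -0.05125, g' = -0.4250 → ψ = 0.3794
  ψ = 0.3794: g = 0.00280, g' = -0.4767 → ψ = 0.3853
Converged at ψ = 0.3853.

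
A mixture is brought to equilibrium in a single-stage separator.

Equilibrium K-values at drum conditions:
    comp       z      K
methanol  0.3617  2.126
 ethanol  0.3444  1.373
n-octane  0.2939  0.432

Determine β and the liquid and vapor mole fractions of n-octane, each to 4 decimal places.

Let β = V/F and solve Σ zᵢ(Kᵢ−1)/(1+β(Kᵢ−1)) = 0.
Check two-phase: ΣzᵢKᵢ = 1.3688 > 1 and Σzᵢ/Kᵢ = 1.1013 > 1, so g(0) = 0.3688 > 0 and g(1) = -0.1013 < 0.
Newton–Raphson from β = 0.33:
  β = 0.3300: g = 0.20588, g' = -0.4254 → β = 0.8140
  β = 0.8140: g = 0.00056, g' = -0.4811 → β = 0.8151
Converged at β = 0.8151.
Compositions from xᵢ = zᵢ/(1+β(Kᵢ−1)), yᵢ = Kᵢxᵢ:
  methanol: x = 0.1886, y = 0.4010
  ethanol: x = 0.2641, y = 0.3626
  n-octane: x = 0.5473, y = 0.2364

β = 0.8151, x_n-octane = 0.5473, y_n-octane = 0.2364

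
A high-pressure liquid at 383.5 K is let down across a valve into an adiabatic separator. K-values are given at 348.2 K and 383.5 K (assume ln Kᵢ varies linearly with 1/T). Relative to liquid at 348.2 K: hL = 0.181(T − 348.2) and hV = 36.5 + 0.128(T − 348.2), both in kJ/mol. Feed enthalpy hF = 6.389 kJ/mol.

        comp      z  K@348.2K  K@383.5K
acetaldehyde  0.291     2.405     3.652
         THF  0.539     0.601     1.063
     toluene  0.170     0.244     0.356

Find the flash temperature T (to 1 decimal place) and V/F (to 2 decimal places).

Adiabatic flash: solve Rachford–Rice at each trial T, then check hF = ψ·hV(T) + (1−ψ)·hL(T).
  T = 348.2 K: K = (2.405, 0.601, 0.244), RR gives ψ = 0.093, H_out = 3.395 kJ/mol
  T = 383.5 K: K = (3.652, 1.063, 0.356), RR gives ψ = 0.899, H_out = 37.530 kJ/mol
  T = 365.9 K: K = (2.995, 0.811, 0.298), RR gives ψ = 0.489, H_out = 20.578 kJ/mol
  T = 357.0 K: K = (2.690, 0.700, 0.270), RR gives ψ = 0.282, H_out = 11.766 kJ/mol
  T = 352.6 K: K = (2.545, 0.649, 0.257), RR gives ψ = 0.187, H_out = 7.568 kJ/mol
  T = 350.4 K: K = (2.475, 0.625, 0.250), RR gives ψ = 0.140, H_out = 5.484 kJ/mol
Linear interpolation between T = 350.4 (H_out = 5.484) and T = 352.6 (H_out = 7.568) on hF = 6.389 gives T ≈ 351.4 K, at which ψ = 0.16.

T = 351.4 K, V/F = 0.16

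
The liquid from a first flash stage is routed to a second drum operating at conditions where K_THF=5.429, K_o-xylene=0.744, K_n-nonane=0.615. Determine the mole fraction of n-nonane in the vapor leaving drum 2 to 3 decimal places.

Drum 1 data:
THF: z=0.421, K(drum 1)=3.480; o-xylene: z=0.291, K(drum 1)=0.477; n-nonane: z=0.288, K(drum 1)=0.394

Drum 1:
Material balance + equilibrium reduce to Σ zᵢ(Kᵢ−1)/(1+ψ₁(Kᵢ−1)) = 0.
Feasibility: ΣzᵢKᵢ = 1.717, Σzᵢ/Kᵢ = 1.462 — both > 1, two phases present.
Newton–Raphson from ψ₁ = 0.59:
  ψ₁ = 0.590: g = -0.0679, g' = -0.849 → ψ₁ = 0.510
  ψ₁ = 0.510: g = 0.0008, g' = -0.874 → ψ₁ = 0.511
Converged at ψ₁ = 0.511.
Drum-1 compositions:
  THF: x = 0.186, y = 0.646
  o-xylene: x = 0.397, y = 0.189
  n-nonane: x = 0.417, y = 0.164
Drum-2 feed = drum-1 liquid: z₂ = (0.1857, 0.3971, 0.4172).
Drum 2:
Let ψ₂ = V/F and solve Σ zᵢ(Kᵢ−1)/(1+ψ₂(Kᵢ−1)) = 0.
Feasibility: ΣzᵢKᵢ = 1.560, Σzᵢ/Kᵢ = 1.246 — both > 1, two phases present.
Iterate (Newton) starting at ψ₂ = 0.46:
  ψ₂ = 0.460: g = -0.0396, g' = -0.520 → ψ₂ = 0.384
  ψ₂ = 0.384: g = 0.0035, g' = -0.617 → ψ₂ = 0.389
Converged at ψ₂ = 0.389.
  THF: x = 0.068, y = 0.370
  o-xylene: x = 0.441, y = 0.328
  n-nonane: x = 0.491, y = 0.302

y_n-nonane (drum 2) = 0.302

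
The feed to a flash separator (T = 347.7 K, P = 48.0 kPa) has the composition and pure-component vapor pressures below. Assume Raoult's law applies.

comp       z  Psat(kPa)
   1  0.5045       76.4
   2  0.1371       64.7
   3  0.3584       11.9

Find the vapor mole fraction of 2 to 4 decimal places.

y_2 = 0.1735

Raoult's law: Kᵢ = Pᵢˢᵃᵗ/P = Pᵢˢᵃᵗ/48.0.
  K_1 = 76.4/48.0 = 1.591667, K_2 = 64.7/48.0 = 1.347917, K_3 = 11.9/48.0 = 0.247917
Iterate (Newton) starting at ψ = 0.5:
  ψ = 0.5000: g = -0.16101, g' = -0.6379 → ψ = 0.2476
  ψ = 0.2476: g = -0.02695, g' = -0.4545 → ψ = 0.1883
  ψ = 0.1883: g = -0.00068, g' = -0.4327 → ψ = 0.1867
Converged at ψ = 0.1867.
Compositions from xᵢ = zᵢ/(1+ψ(Kᵢ−1)), yᵢ = Kᵢxᵢ:
  1: x = 0.4543, y = 0.7231
  2: x = 0.1287, y = 0.1735
  3: x = 0.4170, y = 0.1034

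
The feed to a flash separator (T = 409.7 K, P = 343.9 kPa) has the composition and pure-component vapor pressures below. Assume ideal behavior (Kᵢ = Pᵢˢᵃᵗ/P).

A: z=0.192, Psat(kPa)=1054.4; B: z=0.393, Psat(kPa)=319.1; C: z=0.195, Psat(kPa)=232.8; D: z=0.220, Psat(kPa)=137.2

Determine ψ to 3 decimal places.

ψ = 0.268

Raoult's law: Kᵢ = Pᵢˢᵃᵗ/P = Pᵢˢᵃᵗ/343.9.
  K_A = 1054.4/343.9 = 3.06601, K_B = 319.1/343.9 = 0.92789, K_C = 232.8/343.9 = 0.67694, K_D = 137.2/343.9 = 0.39895
Iterate (Newton) starting at ψ = 0.5:
  ψ = 0.500: g = -0.0985, g' = -0.392 → ψ = 0.249
  ψ = 0.249: g = 0.0092, g' = -0.494 → ψ = 0.267
  ψ = 0.267: g = 0.0001, g' = -0.479 → ψ = 0.268
Converged at ψ = 0.268.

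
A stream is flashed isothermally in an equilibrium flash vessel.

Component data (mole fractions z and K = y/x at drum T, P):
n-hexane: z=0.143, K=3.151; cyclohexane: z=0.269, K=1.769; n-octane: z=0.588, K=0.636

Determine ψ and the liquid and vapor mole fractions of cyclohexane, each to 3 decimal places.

Rachford–Rice: g(ψ) = Σ zᵢ(Kᵢ−1)/(1+ψ(Kᵢ−1)) = 0.
Check two-phase: ΣzᵢKᵢ = 1.300 > 1 and Σzᵢ/Kᵢ = 1.122 > 1, so g(0) = 0.300 > 0 and g(1) = -0.122 < 0.
Iterate (Newton) starting at ψ = 0.5:
  ψ = 0.500: g = 0.0360, g' = -0.353 → ψ = 0.602
  ψ = 0.602: g = 0.0014, g' = -0.328 → ψ = 0.606
Converged at ψ = 0.606.
Compositions from xᵢ = zᵢ/(1+ψ(Kᵢ−1)), yᵢ = Kᵢxᵢ:
  n-hexane: x = 0.062, y = 0.196
  cyclohexane: x = 0.183, y = 0.325
  n-octane: x = 0.754, y = 0.480

ψ = 0.606, x_cyclohexane = 0.183, y_cyclohexane = 0.325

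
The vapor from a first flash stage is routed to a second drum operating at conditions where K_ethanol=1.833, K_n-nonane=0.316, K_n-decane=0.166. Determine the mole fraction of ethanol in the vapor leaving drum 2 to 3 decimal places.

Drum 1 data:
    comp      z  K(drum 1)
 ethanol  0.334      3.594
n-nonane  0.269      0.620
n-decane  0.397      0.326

y_ethanol (drum 2) = 0.873

Drum 1:
Material balance + equilibrium reduce to Σ zᵢ(Kᵢ−1)/(1+ψ₁(Kᵢ−1)) = 0.
Feasibility: ΣzᵢKᵢ = 1.497, Σzᵢ/Kᵢ = 1.745 — both > 1, two phases present.
Newton iteration, ψ₁⁰ = 0.5:
  ψ₁ = 0.500: g = -0.1526, g' = -0.895 → ψ₁ = 0.330
  ψ₁ = 0.330: g = 0.0062, g' = -1.002 → ψ₁ = 0.336
Converged at ψ₁ = 0.336.
Drum-1 compositions:
  ethanol: x = 0.179, y = 0.642
  n-nonane: x = 0.308, y = 0.191
  n-decane: x = 0.513, y = 0.167
Drum-2 feed = drum-1 vapor: z₂ = (0.6415, 0.1912, 0.1673).
Drum 2:
Material balance + equilibrium reduce to Σ zᵢ(Kᵢ−1)/(1+ψ₂(Kᵢ−1)) = 0.
g(0) = ΣzᵢKᵢ − 1 = 0.264 and g(1) = 1 − Σzᵢ/Kᵢ = -0.963, so a root lies in (0, 1).
Newton–Raphson from ψ₂ = 0.39:
  ψ₂ = 0.390: g = 0.0183, g' = -0.676 → ψ₂ = 0.417
Converged at ψ₂ = 0.417.
  ethanol: x = 0.476, y = 0.873
  n-nonane: x = 0.267, y = 0.084
  n-decane: x = 0.256, y = 0.043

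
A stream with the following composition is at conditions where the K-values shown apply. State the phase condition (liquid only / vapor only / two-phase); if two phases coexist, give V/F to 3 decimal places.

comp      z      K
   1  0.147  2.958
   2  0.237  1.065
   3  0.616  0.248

liquid only

ΣzᵢKᵢ = 0.840; Σzᵢ/Kᵢ = 2.756.
Since ΣzᵢKᵢ < 1 the mixture is below its bubble point — single liquid phase.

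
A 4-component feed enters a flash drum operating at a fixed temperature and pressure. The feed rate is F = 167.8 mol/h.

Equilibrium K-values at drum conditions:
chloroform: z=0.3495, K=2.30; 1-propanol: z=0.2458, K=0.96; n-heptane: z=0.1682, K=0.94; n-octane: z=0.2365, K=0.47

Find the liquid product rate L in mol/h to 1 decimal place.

Iterate (Newton) starting at ψ = 0.5:
  ψ = 0.5000: g = 0.08439, g' = -0.3410 → ψ = 0.7475
  ψ = 0.7475: g = 0.00215, g' = -0.3352 → ψ = 0.7539
Converged at ψ = 0.7539.
Then V = ψ·F = 0.7539·167.8 = 126.5 mol/h and L = F − V = 41.3 mol/h.

L = 41.3 mol/h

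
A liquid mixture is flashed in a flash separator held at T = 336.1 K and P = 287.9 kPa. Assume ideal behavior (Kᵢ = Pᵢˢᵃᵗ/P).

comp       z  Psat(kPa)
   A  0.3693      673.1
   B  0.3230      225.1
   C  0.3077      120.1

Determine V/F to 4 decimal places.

V/F = 0.4228

Raoult's law: Kᵢ = Pᵢˢᵃᵗ/P = Pᵢˢᵃᵗ/287.9.
  K_A = 673.1/287.9 = 2.337965, K_B = 225.1/287.9 = 0.781869, K_C = 120.1/287.9 = 0.417159
Material balance + equilibrium reduce to Σ zᵢ(Kᵢ−1)/(1+V/F(Kᵢ−1)) = 0.
Check two-phase: ΣzᵢKᵢ = 1.2443 > 1 and Σzᵢ/Kᵢ = 1.3087 > 1, so g(0) = 0.2443 > 0 and g(1) = -0.3087 < 0.
Newton–Raphson from V/F = 0.5:
  V/F = 0.5000: g = -0.03612, g' = -0.4649 → V/F = 0.4223
  V/F = 0.4223: g = 0.00023, g' = -0.4725 → V/F = 0.4228
Converged at V/F = 0.4228.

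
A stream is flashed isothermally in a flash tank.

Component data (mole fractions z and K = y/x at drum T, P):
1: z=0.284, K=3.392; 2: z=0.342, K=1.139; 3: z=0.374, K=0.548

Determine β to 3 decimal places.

β = 0.829

Material balance + equilibrium reduce to Σ zᵢ(Kᵢ−1)/(1+β(Kᵢ−1)) = 0.
Feasibility: ΣzᵢKᵢ = 1.558, Σzᵢ/Kᵢ = 1.066 — both > 1, two phases present.
Newton iteration, β⁰ = 0.5:
  β = 0.500: g = 0.1354, g' = -0.470 → β = 0.788
  β = 0.788: g = 0.0158, g' = -0.385 → β = 0.829
Converged at β = 0.829.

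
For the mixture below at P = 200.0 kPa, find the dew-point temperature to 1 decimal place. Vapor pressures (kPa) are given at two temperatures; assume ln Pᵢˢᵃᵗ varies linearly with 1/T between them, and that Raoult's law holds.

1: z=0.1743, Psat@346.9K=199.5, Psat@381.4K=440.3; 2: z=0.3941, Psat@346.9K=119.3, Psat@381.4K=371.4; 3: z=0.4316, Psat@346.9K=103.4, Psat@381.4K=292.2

T = 363.0 K

Dew-point temperature: Σzᵢ·P/Pᵢˢᵃᵗ(T) = 1. Interpolate ln Pᵢˢᵃᵗ = aᵢ + bᵢ/T.
  T = 346.9 K: ΣzᵢP/Pᵢˢᵃᵗ = 1.6702
  T = 381.4 K: ΣzᵢP/Pᵢˢᵃᵗ = 0.5868
  T = 364.1 K: ΣzᵢP/Pᵢˢᵃᵗ = 0.9659
  T = 355.5 K: ΣzᵢP/Pᵢˢᵃᵗ = 1.2613
  T = 359.8 K: ΣzᵢP/Pᵢˢᵃᵗ = 1.1020
  T = 362.0 K: ΣzᵢP/Pᵢˢᵃᵗ = 1.0297
Interpolating between 362.0 K and 364.1 K gives T ≈ 363.0 K.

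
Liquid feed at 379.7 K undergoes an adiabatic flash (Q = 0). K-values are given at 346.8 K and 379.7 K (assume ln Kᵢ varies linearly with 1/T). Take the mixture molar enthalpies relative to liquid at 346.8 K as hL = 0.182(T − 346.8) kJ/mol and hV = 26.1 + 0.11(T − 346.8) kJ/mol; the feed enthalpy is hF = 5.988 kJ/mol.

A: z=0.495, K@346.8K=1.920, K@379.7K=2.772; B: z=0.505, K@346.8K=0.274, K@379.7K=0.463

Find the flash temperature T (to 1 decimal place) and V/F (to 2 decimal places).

T = 350.8 K, V/F = 0.20

Adiabatic flash: solve Rachford–Rice at each trial T, then check hF = ψ·hV(T) + (1−ψ)·hL(T).
  T = 346.8 K: K = (1.920, 0.274), RR gives ψ = 0.133, H_out = 3.469 kJ/mol
  T = 379.7 K: K = (2.772, 0.463), RR gives ψ = 0.637, H_out = 21.100 kJ/mol
  T = 363.2 K: K = (2.325, 0.360), RR gives ψ = 0.392, H_out = 12.765 kJ/mol
  T = 355.0 K: K = (2.117, 0.315), RR gives ψ = 0.271, H_out = 8.402 kJ/mol
  T = 350.9 K: K = (2.017, 0.294), RR gives ψ = 0.205, H_out = 6.033 kJ/mol
  T = 348.9 K: K = (1.970, 0.284), RR gives ψ = 0.171, H_out = 4.811 kJ/mol
Linear interpolation between T = 348.9 (H_out = 4.811) and T = 350.9 (H_out = 6.033) on hF = 5.988 gives T ≈ 350.8 K, at which ψ = 0.20.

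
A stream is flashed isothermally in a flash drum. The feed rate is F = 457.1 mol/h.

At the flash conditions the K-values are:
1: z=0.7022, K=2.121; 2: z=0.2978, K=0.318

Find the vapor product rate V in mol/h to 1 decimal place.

V = 349.2 mol/h

Rachford–Rice: g(V/F) = Σ zᵢ(Kᵢ−1)/(1+V/F(Kᵢ−1)) = 0.
Feasibility: ΣzᵢKᵢ = 1.5841, Σzᵢ/Kᵢ = 1.2675 — both > 1, two phases present.
Binary case is linear: z₁(K₁−1)(1+V/F(K₂−1)) + z₂(K₂−1)(1+V/F(K₁−1)) = 0
⇒ V/F = [z₁(K₁−1)+z₂(K₂−1)] / [−(K₁−1)(K₂−1)] = 0.58407/0.76452 = 0.7640
Then V = V/F·F = 0.7640·457.1 = 349.2 mol/h and L = F − V = 107.9 mol/h.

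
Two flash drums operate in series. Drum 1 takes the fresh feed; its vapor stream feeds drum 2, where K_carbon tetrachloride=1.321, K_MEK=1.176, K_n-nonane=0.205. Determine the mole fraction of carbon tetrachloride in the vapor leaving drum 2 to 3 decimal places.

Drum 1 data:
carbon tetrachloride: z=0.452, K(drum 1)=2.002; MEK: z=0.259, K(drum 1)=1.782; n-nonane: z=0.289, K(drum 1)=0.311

Drum 1:
Material balance + equilibrium reduce to Σ zᵢ(Kᵢ−1)/(1+ψ₁(Kᵢ−1)) = 0.
Feasibility: ΣzᵢKᵢ = 1.456, Σzᵢ/Kᵢ = 1.300 — both > 1, two phases present.
Newton iteration, ψ₁⁰ = 0.5:
  ψ₁ = 0.500: g = 0.1436, g' = -0.603 → ψ₁ = 0.738
  ψ₁ = 0.738: g = -0.0165, g' = -0.782 → ψ₁ = 0.717
Converged at ψ₁ = 0.717.
Drum-1 compositions:
  carbon tetrachloride: x = 0.263, y = 0.527
  MEK: x = 0.166, y = 0.296
  n-nonane: x = 0.571, y = 0.178
Drum-2 feed = drum-1 vapor: z₂ = (0.5267, 0.2958, 0.1776).
Drum 2:
Let ψ₂ = V/F and solve Σ zᵢ(Kᵢ−1)/(1+ψ₂(Kᵢ−1)) = 0.
Check two-phase: ΣzᵢKᵢ = 1.080 > 1 and Σzᵢ/Kᵢ = 1.516 > 1, so g(0) = 0.080 > 0 and g(1) = -0.516 < 0.
Newton iteration, ψ₂⁰ = 0.5:
  ψ₂ = 0.500: g = -0.0408, g' = -0.357 → ψ₂ = 0.386
  ψ₂ = 0.386: g = -0.0045, g' = -0.285 → ψ₂ = 0.370
Converged at ψ₂ = 0.370.
  carbon tetrachloride: x = 0.471, y = 0.622
  MEK: x = 0.278, y = 0.327
  n-nonane: x = 0.252, y = 0.052

y_carbon tetrachloride (drum 2) = 0.622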